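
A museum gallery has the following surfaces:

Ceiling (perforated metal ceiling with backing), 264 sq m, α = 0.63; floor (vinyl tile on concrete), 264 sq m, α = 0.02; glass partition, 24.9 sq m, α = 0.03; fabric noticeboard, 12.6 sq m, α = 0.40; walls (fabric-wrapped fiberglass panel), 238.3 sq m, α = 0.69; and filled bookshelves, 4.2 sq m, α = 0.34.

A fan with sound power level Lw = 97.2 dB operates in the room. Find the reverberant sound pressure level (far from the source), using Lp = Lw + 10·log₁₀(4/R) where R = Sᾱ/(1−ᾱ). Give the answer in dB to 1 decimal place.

Σ(Sᵢαᵢ) = 264·0.63 + 264·0.02 + 24.9·0.03 + 12.6·0.40 + 238.3·0.69 + 4.2·0.34 = 343.242; total area S = 808.0 sq m.
ᾱ = 0.4248, so room constant R = A/(1−ᾱ) = 596.735 sq m.
Lp = 97.2 + 10·log₁₀(4/596.735) = 97.2 + (-21.74) = 75.5 dB.

75.5 dB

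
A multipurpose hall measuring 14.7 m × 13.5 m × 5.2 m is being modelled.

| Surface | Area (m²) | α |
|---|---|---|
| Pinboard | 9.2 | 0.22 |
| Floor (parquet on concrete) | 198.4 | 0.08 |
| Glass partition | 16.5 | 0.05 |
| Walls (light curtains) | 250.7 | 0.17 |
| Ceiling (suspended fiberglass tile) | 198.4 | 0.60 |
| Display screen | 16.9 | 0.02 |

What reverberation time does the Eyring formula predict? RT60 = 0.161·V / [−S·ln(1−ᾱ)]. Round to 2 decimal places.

0.79 seconds

Total surface area S = 9.2 + 198.4 + 16.5 + 250.7 + 198.4 + 16.9 = 690.1 m².
Absorption A = 9.2×0.22 + 198.4×0.08 + 16.5×0.05 + 250.7×0.17 + 198.4×0.60 + 16.9×0.02 = 180.718 sabins.
Mean coefficient ᾱ = A/S = 0.2619.
−S·ln(1−ᾱ) = −690.1 × ln(1 − 0.2619) = 209.567.
V = 14.7 × 13.5 × 5.2 = 1031.94 m³.
RT60 = 0.161 × 1031.94 / 209.567 = 0.79 s.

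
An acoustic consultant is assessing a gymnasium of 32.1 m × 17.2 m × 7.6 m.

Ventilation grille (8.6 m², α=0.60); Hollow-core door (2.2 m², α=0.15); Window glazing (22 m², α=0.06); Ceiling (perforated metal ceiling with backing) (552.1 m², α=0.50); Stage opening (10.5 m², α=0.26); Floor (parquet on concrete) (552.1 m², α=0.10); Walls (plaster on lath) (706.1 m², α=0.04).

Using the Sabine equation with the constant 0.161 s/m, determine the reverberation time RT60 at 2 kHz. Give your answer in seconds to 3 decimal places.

1.831 sec

A = Σ Sᵢαᵢ = 8.6·0.60 + 2.2·0.15 + 22·0.06 + 552.1·0.50 + 10.5·0.26 + 552.1·0.10 + 706.1·0.04 = 369.044 sabins.
Volume V = 32.1 × 17.2 × 7.6 = 4196.112 m³.
RT60 = 0.161 · V / A = 0.161 × 4196.112 / 369.044 = 1.831 s.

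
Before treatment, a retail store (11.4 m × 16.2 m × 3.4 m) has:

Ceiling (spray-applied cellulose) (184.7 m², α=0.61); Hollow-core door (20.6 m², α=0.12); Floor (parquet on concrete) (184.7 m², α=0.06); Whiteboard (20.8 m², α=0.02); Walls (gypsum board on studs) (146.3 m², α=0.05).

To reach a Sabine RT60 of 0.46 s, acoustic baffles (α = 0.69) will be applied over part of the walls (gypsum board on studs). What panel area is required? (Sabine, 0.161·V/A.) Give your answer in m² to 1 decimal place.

A₁ = Σ Sᵢαᵢ = 184.7·0.61 + 20.6·0.12 + 184.7·0.06 + 20.8·0.02 + 146.3·0.05 = 133.952 sabins.
Required A₂ = 0.161·627.912/0.46 = 219.769 sabins.
ΔA needed = 219.769 − 133.952 = 85.817 sabins.
Net gain per m²: Δα = 0.69 − 0.05 = 0.64.
Panel area = 85.817 / 0.64 = 134.1 m².

134.1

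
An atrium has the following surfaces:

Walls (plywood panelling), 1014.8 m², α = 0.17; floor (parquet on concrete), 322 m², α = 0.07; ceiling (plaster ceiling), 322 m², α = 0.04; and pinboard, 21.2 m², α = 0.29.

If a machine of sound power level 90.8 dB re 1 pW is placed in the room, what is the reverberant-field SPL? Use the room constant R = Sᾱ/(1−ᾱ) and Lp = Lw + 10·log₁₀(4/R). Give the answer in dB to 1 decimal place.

72.9 dB

Σ(Sᵢαᵢ) = 1014.8·0.17 + 322·0.07 + 322·0.04 + 21.2·0.29 = 214.084; total area S = 1680.0 m².
ᾱ = 214.084/1680.0 = 0.1274; R = Sᾱ/(1−ᾱ) = 214.084/(1−0.1274) = 245.340 m².
Lp = 90.8 + 10·log₁₀(4/245.340) = 90.8 + (-17.88) = 72.9 dB.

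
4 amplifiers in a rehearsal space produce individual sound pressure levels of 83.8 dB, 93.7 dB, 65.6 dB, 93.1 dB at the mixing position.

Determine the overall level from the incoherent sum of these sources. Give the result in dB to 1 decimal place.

96.7 dB

Σ 10^(Lᵢ/10) = 4.629e+09.
L_total = 10·log₁₀(4.629e+09) = 96.7 dB.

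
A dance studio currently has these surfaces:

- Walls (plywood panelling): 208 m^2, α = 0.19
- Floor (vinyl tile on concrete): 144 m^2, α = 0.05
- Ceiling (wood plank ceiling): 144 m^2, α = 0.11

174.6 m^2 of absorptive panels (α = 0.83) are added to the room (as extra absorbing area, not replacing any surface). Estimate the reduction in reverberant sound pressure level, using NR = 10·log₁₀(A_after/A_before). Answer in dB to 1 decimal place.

5.2 dB

Total absorption A_before = 208×0.19 + 144×0.05 + 144×0.11
  = 39.520 + 7.200 + 15.840 = 62.560 m^2 sabins.
Added absorption = 174.6 × 0.83 = 144.918 sabins.
A_after = 62.560 + 144.918 = 207.478 sabins.
NR = 10·log₁₀(207.478/62.560) = 5.2 dB.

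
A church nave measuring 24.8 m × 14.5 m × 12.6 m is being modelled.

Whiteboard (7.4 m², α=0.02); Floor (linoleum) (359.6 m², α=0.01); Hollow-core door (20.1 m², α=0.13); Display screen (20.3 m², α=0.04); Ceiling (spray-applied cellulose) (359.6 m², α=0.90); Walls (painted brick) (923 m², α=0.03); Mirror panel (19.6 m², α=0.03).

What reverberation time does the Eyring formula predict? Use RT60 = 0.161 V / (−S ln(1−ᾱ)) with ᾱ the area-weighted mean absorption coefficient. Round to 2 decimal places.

Total surface area S = 7.4 + 359.6 + 20.1 + 20.3 + 359.6 + 923 + 19.6 = 1709.6 m².
Absorption A = 7.4·0.02 + 359.6·0.01 + 20.1·0.13 + 20.3·0.04 + 359.6·0.90 + 923·0.03 + 19.6·0.03 = 359.087 sabins.
ᾱ = 359.087 / 1709.6 = 0.2100.
−S·ln(1−ᾱ) = −1709.6 × ln(1 − 0.2100) = 402.991.
V = 24.8 × 14.5 × 12.6 = 4530.96 m³.
RT60 = 0.161 × 4530.96 / 402.991 = 1.81 s.

1.81 sec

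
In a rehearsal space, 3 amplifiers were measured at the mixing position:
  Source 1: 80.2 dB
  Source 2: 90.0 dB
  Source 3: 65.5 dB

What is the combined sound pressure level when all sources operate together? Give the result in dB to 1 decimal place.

Σ 10^(Lᵢ/10) = 1.108e+09.
L_total = 10·log₁₀(1.108e+09) = 90.4 dB.

90.4 dB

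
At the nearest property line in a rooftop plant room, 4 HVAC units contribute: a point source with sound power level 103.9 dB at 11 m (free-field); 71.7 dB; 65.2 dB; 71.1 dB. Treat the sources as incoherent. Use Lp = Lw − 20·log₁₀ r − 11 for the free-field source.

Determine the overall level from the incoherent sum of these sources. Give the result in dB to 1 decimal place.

76.7 dB

Source at 11 m: Lp = 103.9 − 20·log₁₀(11) − 11 = 72.1 dB.
Σ 10^(Lᵢ/10) = 4.72e+07.
Combined level = 10 log₁₀(4.72e+07) = 76.7 dB.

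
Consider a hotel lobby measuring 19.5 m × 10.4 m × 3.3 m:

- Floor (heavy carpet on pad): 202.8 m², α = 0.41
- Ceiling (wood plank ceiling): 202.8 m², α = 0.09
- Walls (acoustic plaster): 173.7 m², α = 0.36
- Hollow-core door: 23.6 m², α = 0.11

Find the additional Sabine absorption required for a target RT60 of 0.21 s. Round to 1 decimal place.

Summing Sᵢαᵢ: 83.148 + 18.252 + 62.532 + 2.596 → A₁ = 166.528 sabins.
V = 669.24 m³. Required absorption A₂ = 0.161 × 669.24 / 0.21 = 513.084 sabins.
Additional absorption ΔA = 513.084 − 166.528 = 346.6 sabins.

346.6 sabins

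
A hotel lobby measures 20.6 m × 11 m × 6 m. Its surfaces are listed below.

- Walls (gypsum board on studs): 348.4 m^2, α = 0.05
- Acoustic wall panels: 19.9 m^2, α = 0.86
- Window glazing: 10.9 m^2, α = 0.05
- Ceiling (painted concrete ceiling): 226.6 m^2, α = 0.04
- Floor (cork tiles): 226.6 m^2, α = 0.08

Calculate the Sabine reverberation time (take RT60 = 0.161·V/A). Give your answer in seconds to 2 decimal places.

3.52 sec

A = Σ Sᵢαᵢ = 348.4*0.05 + 19.9*0.86 + 10.9*0.05 + 226.6*0.04 + 226.6*0.08 = 62.271 sabins.
V = 20.6·11·6 = 1359.6 m³.
RT60 = 0.161 · V / A = 0.161 × 1359.6 / 62.271 = 3.52 s.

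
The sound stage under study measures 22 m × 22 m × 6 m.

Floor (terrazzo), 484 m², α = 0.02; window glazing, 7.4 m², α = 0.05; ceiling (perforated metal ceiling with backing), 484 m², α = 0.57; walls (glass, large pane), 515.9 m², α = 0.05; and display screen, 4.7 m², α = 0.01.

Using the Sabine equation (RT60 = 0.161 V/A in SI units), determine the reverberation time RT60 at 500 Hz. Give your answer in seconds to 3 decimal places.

Total absorption A = 484×0.02 + 7.4×0.05 + 484×0.57 + 515.9×0.05 + 4.7×0.01
  = 9.680 + 0.370 + 275.880 + 25.795 + 0.047 = 311.772 m² sabins.
Room volume: 2904 m³.
RT60 = 0.161 · V / A = 0.161 × 2904 / 311.772 = 1.500 s.

1.500 sec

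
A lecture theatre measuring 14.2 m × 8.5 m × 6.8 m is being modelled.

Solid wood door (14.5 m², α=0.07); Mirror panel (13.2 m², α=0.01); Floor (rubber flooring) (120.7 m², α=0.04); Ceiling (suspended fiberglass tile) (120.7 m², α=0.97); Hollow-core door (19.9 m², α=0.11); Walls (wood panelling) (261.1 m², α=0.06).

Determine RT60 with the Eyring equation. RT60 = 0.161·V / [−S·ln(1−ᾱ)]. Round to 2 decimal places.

Total surface area S = 14.5 + 13.2 + 120.7 + 120.7 + 19.9 + 261.1 = 550.1 m².
Σ(Sᵢαᵢ) = 14.5·0.07 + 13.2·0.01 + 120.7·0.04 + 120.7·0.97 + 19.9·0.11 + 261.1·0.06 = 140.909.
ᾱ = 140.909 / 550.1 = 0.2562.
Eyring denominator: −S ln(1−ᾱ) = 162.820.
V = 14.2 × 8.5 × 6.8 = 820.76 m³.
RT60 = 0.161 × 820.76 / 162.820 = 0.81 s.

0.81 s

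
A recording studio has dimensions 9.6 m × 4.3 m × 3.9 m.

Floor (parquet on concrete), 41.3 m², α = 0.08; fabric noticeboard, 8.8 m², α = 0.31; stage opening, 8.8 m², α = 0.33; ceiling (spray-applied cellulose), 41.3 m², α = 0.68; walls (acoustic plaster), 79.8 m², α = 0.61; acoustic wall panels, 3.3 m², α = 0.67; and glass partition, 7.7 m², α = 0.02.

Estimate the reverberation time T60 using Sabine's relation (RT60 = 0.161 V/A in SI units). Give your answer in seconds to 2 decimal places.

0.29 s

Equivalent absorption area: A = 41.3×0.08 + 8.8×0.31 + 8.8×0.33 + 41.3×0.68 + 79.8×0.61 + 3.3×0.67 + 7.7×0.02 = 88.063 m².
V = 9.6·4.3·3.9 = 160.992 m³.
T = 0.161 V/A = 0.161·160.992/88.063 = 0.29 s.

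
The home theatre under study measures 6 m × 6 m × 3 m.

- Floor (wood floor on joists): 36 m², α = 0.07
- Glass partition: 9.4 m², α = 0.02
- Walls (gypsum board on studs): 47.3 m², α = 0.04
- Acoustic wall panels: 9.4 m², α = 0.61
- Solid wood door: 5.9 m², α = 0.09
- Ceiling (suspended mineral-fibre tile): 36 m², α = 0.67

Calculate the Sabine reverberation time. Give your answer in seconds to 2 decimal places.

A = Σ Sᵢαᵢ = 36×0.07 + 9.4×0.02 + 47.3×0.04 + 9.4×0.61 + 5.9×0.09 + 36×0.67 = 34.985 sabins.
Room volume: 108 m³.
T = 0.161 V/A = 0.161·108/34.985 = 0.50 s.

0.50 sec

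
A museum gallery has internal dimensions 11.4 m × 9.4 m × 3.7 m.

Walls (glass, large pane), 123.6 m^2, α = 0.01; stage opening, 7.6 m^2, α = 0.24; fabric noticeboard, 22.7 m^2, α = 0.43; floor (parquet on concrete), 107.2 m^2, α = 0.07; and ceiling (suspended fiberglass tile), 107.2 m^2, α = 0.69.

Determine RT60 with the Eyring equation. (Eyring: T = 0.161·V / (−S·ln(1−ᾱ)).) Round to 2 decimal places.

0.59 s

S = Σ Sᵢ = 368.3 m^2.
Absorption A = 123.6×0.01 + 7.6×0.24 + 22.7×0.43 + 107.2×0.07 + 107.2×0.69 = 94.293 sabins.
Mean coefficient ᾱ = A/S = 0.2560.
−S·ln(1−ᾱ) = −368.3 × ln(1 − 0.2560) = 108.912.
V = 11.4 × 9.4 × 3.7 = 396.492 m³.
T = 0.161·V/[−S·ln(1−ᾱ)] = 0.161·396.492/108.912 = 0.59 s.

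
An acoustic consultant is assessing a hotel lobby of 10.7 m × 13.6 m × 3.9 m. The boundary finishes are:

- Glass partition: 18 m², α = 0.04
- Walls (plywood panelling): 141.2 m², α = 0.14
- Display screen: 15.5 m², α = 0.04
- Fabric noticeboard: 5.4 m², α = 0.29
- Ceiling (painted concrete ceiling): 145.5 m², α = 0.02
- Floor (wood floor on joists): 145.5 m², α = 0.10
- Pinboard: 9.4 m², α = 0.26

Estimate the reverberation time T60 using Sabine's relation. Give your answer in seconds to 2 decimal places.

2.15 s

Equivalent absorption area: A = 18*0.04 + 141.2*0.14 + 15.5*0.04 + 5.4*0.29 + 145.5*0.02 + 145.5*0.10 + 9.4*0.26 = 42.578 m².
V = 10.7·13.6·3.9 = 567.528 m³.
Sabine: RT60 = 0.161 × 567.528 / 42.578 = 2.15 s.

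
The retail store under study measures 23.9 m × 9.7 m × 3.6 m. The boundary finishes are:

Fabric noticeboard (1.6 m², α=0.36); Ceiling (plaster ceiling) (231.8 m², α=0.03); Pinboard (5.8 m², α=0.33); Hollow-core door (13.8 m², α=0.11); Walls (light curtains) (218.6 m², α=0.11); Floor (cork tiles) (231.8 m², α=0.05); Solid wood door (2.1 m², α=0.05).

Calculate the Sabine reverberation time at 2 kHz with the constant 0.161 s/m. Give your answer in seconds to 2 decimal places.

A = Σ Sᵢαᵢ = 1.6*0.36 + 231.8*0.03 + 5.8*0.33 + 13.8*0.11 + 218.6*0.11 + 231.8*0.05 + 2.1*0.05 = 46.703 sabins.
Room volume: 834.588 m³.
Sabine: RT60 = 0.161 × 834.588 / 46.703 = 2.88 s.

2.88 seconds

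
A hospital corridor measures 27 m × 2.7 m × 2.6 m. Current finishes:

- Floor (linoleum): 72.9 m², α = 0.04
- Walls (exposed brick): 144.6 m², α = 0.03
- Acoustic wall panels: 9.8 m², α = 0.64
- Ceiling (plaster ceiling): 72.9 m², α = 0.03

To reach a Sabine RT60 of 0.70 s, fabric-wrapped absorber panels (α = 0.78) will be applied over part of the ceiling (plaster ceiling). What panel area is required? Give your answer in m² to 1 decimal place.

Summing Sᵢαᵢ: 2.916 + 4.338 + 6.272 + 2.187 → A₁ = 15.713 sabins.
V = 189.54 m³. Target absorption A₂ = 0.161 × 189.54 / 0.70 = 43.594 sabins.
Absorption to add: 43.594 − 15.713 = 27.881 sabins.
Each m² of panel replacing the ceiling (plaster ceiling) adds (0.78 − 0.03) = 0.75 sabins.
Panel area = 27.881 / 0.75 = 37.2 m².

37.2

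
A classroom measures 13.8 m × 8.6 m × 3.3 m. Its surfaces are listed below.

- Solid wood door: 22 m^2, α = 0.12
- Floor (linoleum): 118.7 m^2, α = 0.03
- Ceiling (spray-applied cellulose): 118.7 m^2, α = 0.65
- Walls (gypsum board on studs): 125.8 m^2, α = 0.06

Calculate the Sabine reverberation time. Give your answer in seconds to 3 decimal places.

Equivalent absorption area: A = 22*0.12 + 118.7*0.03 + 118.7*0.65 + 125.8*0.06 = 90.904 m^2.
Room volume: 391.644 m³.
RT60 = 0.161 · V / A = 0.161 × 391.644 / 90.904 = 0.694 s.

0.694 seconds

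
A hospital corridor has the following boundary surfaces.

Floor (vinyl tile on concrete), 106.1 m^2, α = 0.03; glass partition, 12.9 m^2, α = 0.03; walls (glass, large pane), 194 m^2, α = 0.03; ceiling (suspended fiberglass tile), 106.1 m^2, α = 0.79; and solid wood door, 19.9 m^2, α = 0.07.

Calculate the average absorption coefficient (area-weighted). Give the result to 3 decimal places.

0.215

S = Σ Sᵢ = 106.1 + 12.9 + 194 + 106.1 + 19.9 = 439.0 m^2.
Σ(Sᵢαᵢ) = 106.1·0.03 + 12.9·0.03 + 194·0.03 + 106.1·0.79 + 19.9·0.07 = 94.602.
ᾱ = A/S = 0.215.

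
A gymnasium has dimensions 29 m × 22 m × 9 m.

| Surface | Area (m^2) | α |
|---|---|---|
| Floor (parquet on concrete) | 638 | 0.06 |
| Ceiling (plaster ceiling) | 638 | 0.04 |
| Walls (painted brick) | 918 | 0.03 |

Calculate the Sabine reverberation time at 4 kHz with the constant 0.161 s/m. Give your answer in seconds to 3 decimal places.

Total absorption A = 638*0.06 + 638*0.04 + 918*0.03
  = 38.280 + 25.520 + 27.540 = 91.340 m^2 sabins.
Room volume: 5742 m³.
T = 0.161 V/A = 0.161·5742/91.340 = 10.121 s.

10.121 sec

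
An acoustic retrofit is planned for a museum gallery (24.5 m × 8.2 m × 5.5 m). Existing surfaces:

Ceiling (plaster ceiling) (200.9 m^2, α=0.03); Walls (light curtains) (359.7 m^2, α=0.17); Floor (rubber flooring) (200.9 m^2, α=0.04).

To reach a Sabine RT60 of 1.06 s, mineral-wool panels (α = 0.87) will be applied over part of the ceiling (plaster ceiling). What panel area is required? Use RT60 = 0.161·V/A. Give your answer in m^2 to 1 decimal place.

A₁ = Σ Sᵢαᵢ = 200.9*0.03 + 359.7*0.17 + 200.9*0.04 = 75.212 sabins.
V = 1104.95 m³. Target absorption A₂ = 0.161 × 1104.95 / 1.06 = 167.827 sabins.
Absorption to add: 167.827 − 75.212 = 92.615 sabins.
Net gain per m^2: Δα = 0.87 − 0.03 = 0.84.
Panel area = 92.615 / 0.84 = 110.3 m^2.

110.3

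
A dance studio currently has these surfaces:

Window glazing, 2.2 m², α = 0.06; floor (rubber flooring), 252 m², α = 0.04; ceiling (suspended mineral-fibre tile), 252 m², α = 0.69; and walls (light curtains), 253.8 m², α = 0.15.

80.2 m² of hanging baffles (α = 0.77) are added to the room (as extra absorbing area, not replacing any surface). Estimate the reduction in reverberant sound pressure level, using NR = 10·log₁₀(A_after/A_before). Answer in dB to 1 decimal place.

Summing Sᵢαᵢ: 0.132 + 10.080 + 173.880 + 38.070 → A_before = 222.162 sabins.
Treatment contributes 80.2·0.77 = 61.754 sabins.
New total A_after = 283.916 sabins.
NR = 10·log₁₀(283.916/222.162) = 1.1 dB.

1.1 dB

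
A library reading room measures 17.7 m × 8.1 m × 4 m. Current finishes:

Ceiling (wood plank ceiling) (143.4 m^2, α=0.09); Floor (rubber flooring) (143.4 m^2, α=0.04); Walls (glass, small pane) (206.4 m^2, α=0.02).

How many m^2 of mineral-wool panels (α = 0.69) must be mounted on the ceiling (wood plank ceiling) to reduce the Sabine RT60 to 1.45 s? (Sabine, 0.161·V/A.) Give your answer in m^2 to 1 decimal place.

68.2

Summing Sᵢαᵢ: 12.906 + 5.736 + 4.128 → A₁ = 22.770 sabins.
V = 573.48 m³. Target absorption A₂ = 0.161 × 573.48 / 1.45 = 63.676 sabins.
Absorption to add: 63.676 − 22.770 = 40.906 sabins.
Net gain per m^2: Δα = 0.69 − 0.09 = 0.60.
Panel area = 40.906 / 0.60 = 68.2 m^2.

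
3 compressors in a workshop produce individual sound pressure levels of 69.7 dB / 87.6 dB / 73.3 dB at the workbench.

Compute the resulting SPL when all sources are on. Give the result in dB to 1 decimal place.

87.8 dB

Converting to relative power and adding: 10^(69.7/10) + 10^(87.6/10) + 10^(73.3/10) = 6.062e+08.
Back to dB: 10·log₁₀ Σ = 87.8 dB.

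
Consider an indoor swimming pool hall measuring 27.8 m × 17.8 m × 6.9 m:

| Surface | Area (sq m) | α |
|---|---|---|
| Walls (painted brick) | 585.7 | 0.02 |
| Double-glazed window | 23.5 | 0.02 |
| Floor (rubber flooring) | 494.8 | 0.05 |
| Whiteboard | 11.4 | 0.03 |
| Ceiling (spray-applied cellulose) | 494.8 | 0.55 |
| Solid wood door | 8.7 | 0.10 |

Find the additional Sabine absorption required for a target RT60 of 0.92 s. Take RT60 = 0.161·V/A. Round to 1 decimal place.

287.2 sabins

Summing Sᵢαᵢ: 11.714 + 0.470 + 24.740 + 0.342 + 272.140 + 0.870 → A₁ = 310.276 sabins.
V = 3414.396 m³. Required absorption A₂ = 0.161 × 3414.396 / 0.92 = 597.519 sabins.
Additional absorption ΔA = 597.519 − 310.276 = 287.2 sabins.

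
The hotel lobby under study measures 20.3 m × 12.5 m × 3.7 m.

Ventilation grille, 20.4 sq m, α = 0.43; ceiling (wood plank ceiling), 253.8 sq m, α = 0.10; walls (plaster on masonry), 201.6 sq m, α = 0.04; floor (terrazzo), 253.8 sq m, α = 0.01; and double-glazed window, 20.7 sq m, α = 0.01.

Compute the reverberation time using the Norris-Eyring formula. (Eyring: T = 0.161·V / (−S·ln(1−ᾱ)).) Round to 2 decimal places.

S = Σ Sᵢ = 750.3 sq m.
Σ(Sᵢαᵢ) = 20.4×0.43 + 253.8×0.10 + 201.6×0.04 + 253.8×0.01 + 20.7×0.01 = 44.961.
Mean coefficient ᾱ = A/S = 0.0599.
Eyring denominator: −S ln(1−ᾱ) = 46.345.
V = 20.3 × 12.5 × 3.7 = 938.875 m³.
RT60 = 0.161 × 938.875 / 46.345 = 3.26 s.

3.26 s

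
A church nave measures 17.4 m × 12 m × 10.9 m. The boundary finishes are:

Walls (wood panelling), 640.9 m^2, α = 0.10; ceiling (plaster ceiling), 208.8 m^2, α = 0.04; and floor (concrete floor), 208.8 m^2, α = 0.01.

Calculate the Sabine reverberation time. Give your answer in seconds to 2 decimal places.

Total absorption A = 640.9×0.10 + 208.8×0.04 + 208.8×0.01
  = 64.090 + 8.352 + 2.088 = 74.530 m^2 sabins.
Room volume: 2275.92 m³.
Sabine: RT60 = 0.161 × 2275.92 / 74.530 = 4.92 s.

4.92 s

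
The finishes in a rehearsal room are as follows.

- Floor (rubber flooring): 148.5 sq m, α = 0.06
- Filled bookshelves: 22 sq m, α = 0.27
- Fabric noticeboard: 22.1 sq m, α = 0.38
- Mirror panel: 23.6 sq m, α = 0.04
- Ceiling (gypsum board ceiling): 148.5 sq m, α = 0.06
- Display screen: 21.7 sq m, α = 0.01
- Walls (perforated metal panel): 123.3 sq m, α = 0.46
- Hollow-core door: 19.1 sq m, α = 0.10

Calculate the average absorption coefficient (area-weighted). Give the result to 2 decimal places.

0.17

Total surface area S = 528.8 sq m.
A = 148.5·0.06 + 22·0.27 + 22.1·0.38 + 23.6·0.04 + 148.5·0.06 + 21.7·0.01 + 123.3·0.46 + 19.1·0.10 = 91.947 sabins.
ᾱ = 91.947 / 528.8 = 0.17.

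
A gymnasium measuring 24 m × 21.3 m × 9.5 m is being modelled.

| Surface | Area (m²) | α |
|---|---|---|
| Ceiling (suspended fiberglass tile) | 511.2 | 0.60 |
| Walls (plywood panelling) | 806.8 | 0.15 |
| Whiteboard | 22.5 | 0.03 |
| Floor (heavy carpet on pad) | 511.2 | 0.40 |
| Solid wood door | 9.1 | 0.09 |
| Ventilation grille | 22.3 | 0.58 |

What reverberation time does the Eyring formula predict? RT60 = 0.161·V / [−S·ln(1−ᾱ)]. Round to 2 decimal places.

S = Σ Sᵢ = 1883.1 m².
Σ(Sᵢαᵢ) = 511.2×0.60 + 806.8×0.15 + 22.5×0.03 + 511.2×0.40 + 9.1×0.09 + 22.3×0.58 = 646.648.
ᾱ = 646.648 / 1883.1 = 0.3434.
Eyring denominator: −S ln(1−ᾱ) = 792.183.
V = 24 × 21.3 × 9.5 = 4856.4 m³.
RT60 = 0.161 × 4856.4 / 792.183 = 0.99 s.

0.99 sec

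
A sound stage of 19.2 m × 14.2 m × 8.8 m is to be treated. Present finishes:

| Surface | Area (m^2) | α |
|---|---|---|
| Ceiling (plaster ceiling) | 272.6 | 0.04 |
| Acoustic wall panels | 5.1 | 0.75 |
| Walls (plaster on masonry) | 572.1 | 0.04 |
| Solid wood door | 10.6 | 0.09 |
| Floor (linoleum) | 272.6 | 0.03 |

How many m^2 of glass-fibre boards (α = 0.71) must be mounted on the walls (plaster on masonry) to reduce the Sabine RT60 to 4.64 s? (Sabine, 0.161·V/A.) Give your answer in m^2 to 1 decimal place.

54.5

A₁ = Σ Sᵢαᵢ = 272.6×0.04 + 5.1×0.75 + 572.1×0.04 + 10.6×0.09 + 272.6×0.03 = 46.745 sabins.
V = 2399.232 m³. Target absorption A₂ = 0.161 × 2399.232 / 4.64 = 83.249 sabins.
Absorption to add: 83.249 − 46.745 = 36.504 sabins.
Net gain per m^2: Δα = 0.71 − 0.04 = 0.67.
Panel area = 36.504 / 0.67 = 54.5 m^2.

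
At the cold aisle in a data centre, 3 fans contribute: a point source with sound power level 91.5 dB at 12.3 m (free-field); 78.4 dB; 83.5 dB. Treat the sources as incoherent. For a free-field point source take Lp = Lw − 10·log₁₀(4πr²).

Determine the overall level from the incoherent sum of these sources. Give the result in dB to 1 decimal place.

Source at 12.3 m: Lp = 91.5 − 10·log₁₀(4π·12.3²) = 91.5 − 10·log₁₀(1901.166) = 58.7 dB.
Sum in the linear (power) domain: Σ 10^(Lᵢ/10) = 10^(58.7/10) + 10^(78.4/10) + 10^(83.5/10) = 2.938e+08.
L_total = 10·log₁₀(2.938e+08) = 84.7 dB.

84.7 dB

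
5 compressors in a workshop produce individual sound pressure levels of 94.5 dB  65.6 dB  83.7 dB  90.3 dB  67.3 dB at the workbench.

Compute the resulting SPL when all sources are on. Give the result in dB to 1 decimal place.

96.2 dB

Converting to relative power and adding: 10^(94.5/10) + 10^(65.6/10) + 10^(83.7/10) + 10^(90.3/10) + 10^(67.3/10) = 4.133e+09.
Back to dB: 10·log₁₀ Σ = 96.2 dB.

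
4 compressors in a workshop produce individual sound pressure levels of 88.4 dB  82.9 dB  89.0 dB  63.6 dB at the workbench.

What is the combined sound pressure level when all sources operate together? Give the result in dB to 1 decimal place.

92.3 dB

Sum in the linear (power) domain: Σ 10^(Lᵢ/10) = 10^(88.4/10) + 10^(82.9/10) + 10^(89.0/10) + 10^(63.6/10) = 1.683e+09.
Combined level = 10 log₁₀(1.683e+09) = 92.3 dB.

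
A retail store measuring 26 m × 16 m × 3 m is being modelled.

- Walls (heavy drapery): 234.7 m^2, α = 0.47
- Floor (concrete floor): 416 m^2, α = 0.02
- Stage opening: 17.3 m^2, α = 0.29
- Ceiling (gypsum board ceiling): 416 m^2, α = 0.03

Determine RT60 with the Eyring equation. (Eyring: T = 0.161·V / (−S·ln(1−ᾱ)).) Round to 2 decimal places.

1.38 s

Total surface area S = 234.7 + 416 + 17.3 + 416 = 1084.0 m^2.
Absorption A = 234.7·0.47 + 416·0.02 + 17.3·0.29 + 416·0.03 = 136.126 sabins.
ᾱ = 136.126 / 1084.0 = 0.1256.
−S·ln(1−ᾱ) = −1084.0 × ln(1 − 0.1256) = 145.492.
V = 26 × 16 × 3 = 1248 m³.
RT60 = 0.161 × 1248 / 145.492 = 1.38 s.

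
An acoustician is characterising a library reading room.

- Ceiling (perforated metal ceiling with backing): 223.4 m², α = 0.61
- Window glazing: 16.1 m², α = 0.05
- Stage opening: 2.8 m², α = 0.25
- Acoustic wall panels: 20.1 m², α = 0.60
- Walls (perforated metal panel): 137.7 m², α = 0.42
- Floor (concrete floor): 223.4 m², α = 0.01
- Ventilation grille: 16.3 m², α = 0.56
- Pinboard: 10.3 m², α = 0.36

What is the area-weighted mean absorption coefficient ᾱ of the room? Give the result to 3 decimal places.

0.343

S = Σ Sᵢ = 223.4 + 16.1 + 2.8 + 20.1 + 137.7 + 223.4 + 16.3 + 10.3 = 650.1 m².
Σ(Sᵢαᵢ) = 223.4×0.61 + 16.1×0.05 + 2.8×0.25 + 20.1×0.60 + 137.7×0.42 + 223.4×0.01 + 16.3×0.56 + 10.3×0.36 = 222.743.
ᾱ = A/S = 0.343.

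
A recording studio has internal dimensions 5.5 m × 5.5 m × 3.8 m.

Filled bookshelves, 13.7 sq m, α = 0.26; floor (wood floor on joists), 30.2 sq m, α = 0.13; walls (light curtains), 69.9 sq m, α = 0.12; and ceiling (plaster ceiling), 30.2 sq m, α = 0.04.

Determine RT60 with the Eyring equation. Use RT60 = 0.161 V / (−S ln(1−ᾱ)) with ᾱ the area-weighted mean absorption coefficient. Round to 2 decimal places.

Total surface area S = 13.7 + 30.2 + 69.9 + 30.2 = 144.0 sq m.
Σ(Sᵢαᵢ) = 13.7×0.26 + 30.2×0.13 + 69.9×0.12 + 30.2×0.04 = 17.084.
ᾱ = 17.084 / 144.0 = 0.1186.
Eyring denominator: −S ln(1−ᾱ) = 18.179.
V = 5.5 × 5.5 × 3.8 = 114.95 m³.
RT60 = 0.161 × 114.95 / 18.179 = 1.02 s.

1.02 s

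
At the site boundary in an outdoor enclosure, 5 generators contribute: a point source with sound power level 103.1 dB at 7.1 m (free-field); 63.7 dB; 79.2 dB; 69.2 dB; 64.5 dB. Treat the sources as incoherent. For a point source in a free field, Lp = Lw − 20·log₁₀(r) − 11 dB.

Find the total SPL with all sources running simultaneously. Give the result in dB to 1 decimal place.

Source at 7.1 m: Lp = 103.1 − 20·log₁₀(7.1) − 11 = 75.1 dB.
Converting to relative power and adding: 10^(75.1/10) + 10^(63.7/10) + 10^(79.2/10) + 10^(69.2/10) + 10^(64.5/10) = 1.29e+08.
Back to dB: 10·log₁₀ Σ = 81.1 dB.

81.1 dB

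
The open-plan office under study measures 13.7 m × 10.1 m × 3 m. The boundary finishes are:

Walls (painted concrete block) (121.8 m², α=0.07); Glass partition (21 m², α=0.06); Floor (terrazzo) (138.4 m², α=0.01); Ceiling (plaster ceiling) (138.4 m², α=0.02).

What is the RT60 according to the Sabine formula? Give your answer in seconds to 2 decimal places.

4.79 s

Equivalent absorption area: A = 121.8*0.07 + 21*0.06 + 138.4*0.01 + 138.4*0.02 = 13.938 m².
Volume V = 13.7 × 10.1 × 3 = 415.11 m³.
T = 0.161 V/A = 0.161·415.11/13.938 = 4.79 s.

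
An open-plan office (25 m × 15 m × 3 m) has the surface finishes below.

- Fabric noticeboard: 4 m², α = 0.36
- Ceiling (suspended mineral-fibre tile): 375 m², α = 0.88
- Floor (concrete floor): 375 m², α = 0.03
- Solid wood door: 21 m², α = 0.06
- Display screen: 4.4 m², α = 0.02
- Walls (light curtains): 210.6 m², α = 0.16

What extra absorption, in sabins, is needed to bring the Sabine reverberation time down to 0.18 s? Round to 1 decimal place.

Summing Sᵢαᵢ: 1.440 + 330.000 + 11.250 + 1.260 + 0.088 + 33.696 → A₁ = 377.734 sabins.
Target A₂ = 0.161·1125/0.18 = 1006.250 sabins (V = 1125 m³).
ΔA = A₂ − A₁ = 1006.250 − 377.734 = 628.5 sabins.

628.5 sabins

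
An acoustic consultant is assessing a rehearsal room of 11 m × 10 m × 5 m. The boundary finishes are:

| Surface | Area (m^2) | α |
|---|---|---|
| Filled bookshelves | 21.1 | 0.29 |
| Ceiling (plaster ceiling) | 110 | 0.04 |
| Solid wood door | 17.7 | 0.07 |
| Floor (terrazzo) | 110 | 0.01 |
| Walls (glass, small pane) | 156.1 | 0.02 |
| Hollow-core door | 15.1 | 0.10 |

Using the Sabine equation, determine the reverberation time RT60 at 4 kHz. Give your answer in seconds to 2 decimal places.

Total absorption A = 21.1·0.29 + 110·0.04 + 17.7·0.07 + 110·0.01 + 156.1·0.02 + 15.1·0.10
  = 6.119 + 4.400 + 1.239 + 1.100 + 3.122 + 1.510 = 17.490 m^2 sabins.
Room volume: 550 m³.
RT60 = 0.161 · V / A = 0.161 × 550 / 17.490 = 5.06 s.

5.06 sec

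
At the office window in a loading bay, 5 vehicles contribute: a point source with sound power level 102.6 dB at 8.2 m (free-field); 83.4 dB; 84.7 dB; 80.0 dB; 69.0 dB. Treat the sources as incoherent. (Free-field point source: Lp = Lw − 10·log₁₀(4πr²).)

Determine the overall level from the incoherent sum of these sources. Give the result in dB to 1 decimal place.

88.1 dB

Source at 8.2 m: Lp = 102.6 − 10·log₁₀(4π·8.2²) = 102.6 − 10·log₁₀(844.963) = 73.3 dB.
Sum in the linear (power) domain: Σ 10^(Lᵢ/10) = 10^(73.3/10) + 10^(83.4/10) + 10^(84.7/10) + 10^(80.0/10) + 10^(69.0/10) = 6.432e+08.
L_total = 10·log₁₀(6.432e+08) = 88.1 dB.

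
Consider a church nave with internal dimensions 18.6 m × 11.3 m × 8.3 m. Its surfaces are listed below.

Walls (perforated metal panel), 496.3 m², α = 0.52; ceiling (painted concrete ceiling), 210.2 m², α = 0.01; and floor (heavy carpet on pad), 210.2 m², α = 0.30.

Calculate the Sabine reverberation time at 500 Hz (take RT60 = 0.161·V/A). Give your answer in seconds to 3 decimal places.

0.869 s

A = Σ Sᵢαᵢ = 496.3*0.52 + 210.2*0.01 + 210.2*0.30 = 323.238 sabins.
Room volume: 1744.494 m³.
RT60 = 0.161 · V / A = 0.161 × 1744.494 / 323.238 = 0.869 s.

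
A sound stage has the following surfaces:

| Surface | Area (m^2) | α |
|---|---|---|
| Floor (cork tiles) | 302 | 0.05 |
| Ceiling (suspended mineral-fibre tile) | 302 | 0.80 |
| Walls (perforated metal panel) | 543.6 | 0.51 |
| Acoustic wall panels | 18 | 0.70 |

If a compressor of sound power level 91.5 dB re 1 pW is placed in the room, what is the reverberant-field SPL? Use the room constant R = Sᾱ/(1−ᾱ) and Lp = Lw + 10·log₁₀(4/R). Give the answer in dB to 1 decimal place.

A = 546.536 sabins; S = 1165.6 m^2.
ᾱ = 0.4689, so room constant R = A/(1−ᾱ) = 1029.064 m^2.
Lp = Lw + 10 log₁₀(4/R) = 91.5 -24.10 = 67.4 dB.

67.4 dB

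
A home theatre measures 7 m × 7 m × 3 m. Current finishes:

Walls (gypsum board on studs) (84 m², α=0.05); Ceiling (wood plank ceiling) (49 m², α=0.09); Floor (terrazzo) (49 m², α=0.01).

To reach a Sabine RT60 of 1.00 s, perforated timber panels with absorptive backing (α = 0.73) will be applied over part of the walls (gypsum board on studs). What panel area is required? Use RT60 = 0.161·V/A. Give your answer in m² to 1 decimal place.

Summing Sᵢαᵢ: 4.200 + 4.410 + 0.490 → A₁ = 9.100 sabins.
Required A₂ = 0.161·147/1.00 = 23.667 sabins.
ΔA needed = 23.667 − 9.100 = 14.567 sabins.
Net gain per m²: Δα = 0.73 − 0.05 = 0.68.
Panel area = 14.567 / 0.68 = 21.4 m².

21.4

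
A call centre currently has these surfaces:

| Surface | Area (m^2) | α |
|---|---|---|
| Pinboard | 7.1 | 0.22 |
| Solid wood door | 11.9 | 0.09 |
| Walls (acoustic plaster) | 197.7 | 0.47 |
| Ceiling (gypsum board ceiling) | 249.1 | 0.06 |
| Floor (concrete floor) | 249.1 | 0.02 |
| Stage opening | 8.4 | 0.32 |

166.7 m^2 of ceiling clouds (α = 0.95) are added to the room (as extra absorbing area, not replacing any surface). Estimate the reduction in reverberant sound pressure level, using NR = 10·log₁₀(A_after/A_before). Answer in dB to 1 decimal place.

3.7 dB

A_before = Σ Sᵢαᵢ = 7.1×0.22 + 11.9×0.09 + 197.7×0.47 + 249.1×0.06 + 249.1×0.02 + 8.4×0.32 = 118.168 sabins.
Treatment contributes 166.7·0.95 = 158.365 sabins.
A_after = 118.168 + 158.365 = 276.533 sabins.
NR = 10·log₁₀(276.533/118.168) = 3.7 dB.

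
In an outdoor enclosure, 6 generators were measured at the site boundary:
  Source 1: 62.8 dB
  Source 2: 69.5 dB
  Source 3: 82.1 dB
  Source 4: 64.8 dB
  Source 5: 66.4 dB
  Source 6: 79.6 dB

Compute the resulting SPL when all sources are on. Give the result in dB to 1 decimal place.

84.3 dB

Converting to relative power and adding: 10^(62.8/10) + 10^(69.5/10) + 10^(82.1/10) + 10^(64.8/10) + 10^(66.4/10) + 10^(79.6/10) = 2.716e+08.
Back to dB: 10·log₁₀ Σ = 84.3 dB.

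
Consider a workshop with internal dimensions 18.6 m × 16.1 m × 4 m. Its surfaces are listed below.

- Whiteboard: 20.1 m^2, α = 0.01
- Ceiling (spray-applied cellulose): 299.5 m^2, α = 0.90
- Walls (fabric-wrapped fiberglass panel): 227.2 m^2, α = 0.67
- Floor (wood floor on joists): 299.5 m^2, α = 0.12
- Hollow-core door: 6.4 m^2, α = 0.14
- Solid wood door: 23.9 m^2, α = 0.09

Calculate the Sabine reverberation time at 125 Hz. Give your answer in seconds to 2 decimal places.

Total absorption A = 20.1·0.01 + 299.5·0.90 + 227.2·0.67 + 299.5·0.12 + 6.4·0.14 + 23.9·0.09
  = 0.201 + 269.550 + 152.224 + 35.940 + 0.896 + 2.151 = 460.962 m^2 sabins.
V = 18.6·16.1·4 = 1197.84 m³.
Sabine: RT60 = 0.161 × 1197.84 / 460.962 = 0.42 s.

0.42 s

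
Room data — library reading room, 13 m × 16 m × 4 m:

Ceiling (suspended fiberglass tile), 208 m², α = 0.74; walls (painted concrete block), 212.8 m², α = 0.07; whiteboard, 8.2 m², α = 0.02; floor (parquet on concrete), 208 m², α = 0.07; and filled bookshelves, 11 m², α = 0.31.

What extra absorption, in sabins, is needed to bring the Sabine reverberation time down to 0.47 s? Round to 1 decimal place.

A₁ = Σ Sᵢαᵢ = 208·0.74 + 212.8·0.07 + 8.2·0.02 + 208·0.07 + 11·0.31 = 186.950 sabins.
V = 832 m³. Required absorption A₂ = 0.161 × 832 / 0.47 = 285.004 sabins.
Shortfall: 285.004 − 186.950 = 98.1 sabins.

98.1 sabins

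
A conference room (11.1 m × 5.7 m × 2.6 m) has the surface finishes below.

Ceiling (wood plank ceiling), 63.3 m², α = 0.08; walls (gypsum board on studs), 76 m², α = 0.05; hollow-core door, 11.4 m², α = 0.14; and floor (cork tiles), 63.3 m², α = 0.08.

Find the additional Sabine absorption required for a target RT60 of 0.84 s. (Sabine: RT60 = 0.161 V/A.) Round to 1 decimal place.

A₁ = Σ Sᵢαᵢ = 63.3*0.08 + 76*0.05 + 11.4*0.14 + 63.3*0.08 = 15.524 sabins.
For T = 0.84 s, need A₂ = 0.161·V/T = 0.161·164.502/0.84 = 31.530 sabins.
Shortfall: 31.530 − 15.524 = 16.0 sabins.

16.0 sabins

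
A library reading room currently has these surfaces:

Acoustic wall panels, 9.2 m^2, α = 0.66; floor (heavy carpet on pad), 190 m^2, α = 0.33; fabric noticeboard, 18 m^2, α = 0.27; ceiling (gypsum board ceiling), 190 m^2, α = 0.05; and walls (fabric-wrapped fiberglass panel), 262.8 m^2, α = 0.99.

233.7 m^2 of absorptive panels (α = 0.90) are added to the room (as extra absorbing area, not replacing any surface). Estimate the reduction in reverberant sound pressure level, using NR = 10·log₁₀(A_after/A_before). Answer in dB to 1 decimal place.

A_before = Σ Sᵢαᵢ = 9.2*0.66 + 190*0.33 + 18*0.27 + 190*0.05 + 262.8*0.99 = 343.304 sabins.
Treatment contributes 233.7·0.90 = 210.330 sabins.
New total A_after = 553.634 sabins.
NR = 10·log₁₀(553.634/343.304) = 2.1 dB.

2.1 dB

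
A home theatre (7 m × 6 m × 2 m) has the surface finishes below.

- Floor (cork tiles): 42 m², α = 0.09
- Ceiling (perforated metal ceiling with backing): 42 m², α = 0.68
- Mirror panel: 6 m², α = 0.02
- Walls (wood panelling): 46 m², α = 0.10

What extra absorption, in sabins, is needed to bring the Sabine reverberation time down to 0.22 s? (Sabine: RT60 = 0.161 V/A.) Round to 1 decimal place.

Summing Sᵢαᵢ: 3.780 + 28.560 + 0.120 + 4.600 → A₁ = 37.060 sabins.
For T = 0.22 s, need A₂ = 0.161·V/T = 0.161·84/0.22 = 61.473 sabins.
Additional absorption ΔA = 61.473 − 37.060 = 24.4 sabins.

24.4 sabins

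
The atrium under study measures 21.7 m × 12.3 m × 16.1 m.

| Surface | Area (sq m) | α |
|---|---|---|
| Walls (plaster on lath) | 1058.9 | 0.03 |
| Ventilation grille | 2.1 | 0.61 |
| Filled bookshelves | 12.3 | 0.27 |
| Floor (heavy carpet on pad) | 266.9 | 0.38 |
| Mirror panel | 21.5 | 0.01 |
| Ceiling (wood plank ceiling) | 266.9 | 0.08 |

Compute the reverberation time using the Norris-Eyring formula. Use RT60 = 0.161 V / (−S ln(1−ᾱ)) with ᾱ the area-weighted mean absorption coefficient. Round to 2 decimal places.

Total surface area S = 1058.9 + 2.1 + 12.3 + 266.9 + 21.5 + 266.9 = 1628.6 sq m.
Σ(Sᵢαᵢ) = 1058.9×0.03 + 2.1×0.61 + 12.3×0.27 + 266.9×0.38 + 21.5×0.01 + 266.9×0.08 = 159.358.
Mean coefficient ᾱ = A/S = 0.0978.
Eyring denominator: −S ln(1−ᾱ) = 167.614.
V = 21.7 × 12.3 × 16.1 = 4297.251 m³.
RT60 = 0.161 × 4297.251 / 167.614 = 4.13 s.

4.13 s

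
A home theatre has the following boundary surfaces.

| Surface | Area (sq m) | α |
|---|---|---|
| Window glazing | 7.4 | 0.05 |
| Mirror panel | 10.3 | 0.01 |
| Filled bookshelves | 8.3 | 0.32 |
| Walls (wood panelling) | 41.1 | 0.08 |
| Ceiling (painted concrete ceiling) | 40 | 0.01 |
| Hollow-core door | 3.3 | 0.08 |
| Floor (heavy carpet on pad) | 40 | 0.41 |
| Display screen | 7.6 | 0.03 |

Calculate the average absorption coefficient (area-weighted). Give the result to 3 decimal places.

Total surface area S = 158.0 sq m.
Weighted sum Σ Sα = 23.709.
ᾱ = A/S = 0.150.

0.150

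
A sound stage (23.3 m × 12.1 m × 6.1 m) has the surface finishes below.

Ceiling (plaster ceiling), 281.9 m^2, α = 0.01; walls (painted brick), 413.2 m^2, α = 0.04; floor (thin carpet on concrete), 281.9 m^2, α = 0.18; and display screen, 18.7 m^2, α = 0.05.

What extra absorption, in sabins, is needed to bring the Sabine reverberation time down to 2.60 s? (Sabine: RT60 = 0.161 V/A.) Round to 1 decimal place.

Equivalent absorption area: A₁ = 281.9·0.01 + 413.2·0.04 + 281.9·0.18 + 18.7·0.05 = 71.024 m^2.
V = 1719.773 m³. Required absorption A₂ = 0.161 × 1719.773 / 2.60 = 106.494 sabins.
Shortfall: 106.494 − 71.024 = 35.5 sabins.

35.5 sabins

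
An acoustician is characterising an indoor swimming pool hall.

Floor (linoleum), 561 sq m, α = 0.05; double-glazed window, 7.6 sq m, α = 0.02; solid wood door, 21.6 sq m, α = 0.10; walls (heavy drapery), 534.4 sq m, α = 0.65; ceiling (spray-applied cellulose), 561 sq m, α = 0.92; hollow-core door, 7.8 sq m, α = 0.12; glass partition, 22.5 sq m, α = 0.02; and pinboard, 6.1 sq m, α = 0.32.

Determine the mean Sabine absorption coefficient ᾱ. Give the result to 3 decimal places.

0.521

Total surface area S = 1722.0 sq m.
A = 561·0.05 + 7.6·0.02 + 21.6·0.10 + 534.4·0.65 + 561·0.92 + 7.8·0.12 + 22.5·0.02 + 6.1·0.32 = 897.180 sabins.
ᾱ = 897.180 / 1722.0 = 0.521.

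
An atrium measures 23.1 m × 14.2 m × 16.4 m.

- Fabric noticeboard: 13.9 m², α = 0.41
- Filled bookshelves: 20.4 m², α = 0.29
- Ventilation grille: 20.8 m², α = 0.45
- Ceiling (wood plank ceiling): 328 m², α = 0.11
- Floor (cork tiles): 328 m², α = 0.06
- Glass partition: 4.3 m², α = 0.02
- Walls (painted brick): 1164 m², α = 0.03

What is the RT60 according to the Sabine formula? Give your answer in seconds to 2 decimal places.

Summing Sᵢαᵢ: 5.699 + 5.916 + 9.360 + 36.080 + 19.680 + 0.086 + 34.920 → A = 111.741 sabins.
Volume V = 23.1 × 14.2 × 16.4 = 5379.528 m³.
T = 0.161 V/A = 0.161·5379.528/111.741 = 7.75 s.

7.75 s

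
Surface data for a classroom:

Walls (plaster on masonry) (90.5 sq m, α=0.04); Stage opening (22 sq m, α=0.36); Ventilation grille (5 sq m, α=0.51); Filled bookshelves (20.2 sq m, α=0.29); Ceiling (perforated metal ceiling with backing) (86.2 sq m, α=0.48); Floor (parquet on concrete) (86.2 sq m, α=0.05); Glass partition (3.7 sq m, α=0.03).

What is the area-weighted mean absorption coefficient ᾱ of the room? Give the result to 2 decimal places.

Total surface area S = 313.8 sq m.
A = 90.5·0.04 + 22·0.36 + 5·0.51 + 20.2·0.29 + 86.2·0.48 + 86.2·0.05 + 3.7·0.03 = 65.745 sabins.
ᾱ = A/S = 0.21.

0.21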